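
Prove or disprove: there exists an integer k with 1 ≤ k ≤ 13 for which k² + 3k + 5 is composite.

k = 7

At k = 7: 7² + 3·7 + 5 = 75 = 3·25, which is composite.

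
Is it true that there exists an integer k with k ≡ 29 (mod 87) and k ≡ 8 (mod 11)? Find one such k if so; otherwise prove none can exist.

k = 899

The moduli 87 and 11 are coprime, so by the Chinese Remainder Theorem a unique solution modulo 957 exists.
Any solution of the first congruence is k = 29 + 87t; substituting into the second, 87t ≡ 8 − 29 ≡ 1 (mod 11).
87 ≡ 10 (mod 11), so this reads 10t ≡ 1 (mod 11). Since 10·10 = 100 = 9·11 + 1, the inverse of 10 mod 11 is 10.
Therefore t ≡ 10·1 = 10 (mod 11).
With t = 10: k = 29 + 87·10 = 899.
Check: 899 mod 87 = 29, 899 mod 11 = 8. ✓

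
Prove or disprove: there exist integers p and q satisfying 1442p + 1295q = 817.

No, no such integers exist.

Any value of 1442p + 1295q is a multiple of gcd(1442, 1295) = 7.
But 817 is not a multiple of 7 (it leaves remainder 5).
Hence no integers p, q satisfy the equation.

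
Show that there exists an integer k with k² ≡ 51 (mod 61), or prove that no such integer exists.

Apply Euler's criterion with the prime 61: 51 is a quadratic residue iff 51^30 ≡ 1 (mod 61), and a non-residue iff it is ≡ −1.
Squaring successively (mod 61): 51^2 = 2601 ≡ 39; 51^4 ≡ 39² = 1521 ≡ 57; 51^8 ≡ 57² = 3249 ≡ 16; 51^16 ≡ 16² = 256 ≡ 12.
Since 30 = 16 + 8 + 4 + 2, 51^30 ≡ 12 · 16 · 57 · 39; multiplying out mod 61: 12·16 = 192 ≡ 9, then 9·57 = 513 ≡ 25, then 25·39 = 975 ≡ 60. Thus 51^30 ≡ 60 ≡ −1 (mod 61).
The value −1 means 51 is a non-residue modulo 61, so k² ≡ 51 (mod 61) is impossible.

No, no such integer exists.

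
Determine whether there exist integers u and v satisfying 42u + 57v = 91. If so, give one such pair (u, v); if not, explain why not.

No such integers exist.

Both 42 and 57 are divisible by gcd(42, 57) = 3, hence so is any combination 42u + 57v.
But 91 = 3·30 + 1, so 3 ∤ 91.
So the equation is unsolvable over ℤ.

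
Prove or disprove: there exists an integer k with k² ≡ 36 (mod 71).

Take k = 6. Then 6² = 36, and since 0 ≤ 36 < 71 this is already reduced: 6² ≡ 36 (mod 71).

k = 6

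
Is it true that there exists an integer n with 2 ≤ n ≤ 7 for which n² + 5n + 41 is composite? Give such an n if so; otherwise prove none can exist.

n = 3

At n = 3: 3² + 5·3 + 41 = 65 = 5·13, which is composite.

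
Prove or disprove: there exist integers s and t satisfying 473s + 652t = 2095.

Since gcd(473, 652) = 1, every integer is an integer combination of 473 and 652.
Euclidean algorithm: 652 = 1·473 + 179, 473 = 2·179 + 115, 179 = 1·115 + 64, 115 = 1·64 + 51, 64 = 1·51 + 13, 51 = 3·13 + 12, 13 = 1·12 + 1, 12 = 12·1 + 0.
Working back up the chain: 1 = 13 − 1·12 = 13 − (51 − 3·13) = −51 + 4·13 = −51 + 4·(64 − 1·51) = 4·64 − 5·51 = 4·64 − 5·(115 − 1·64) = −5·115 + 9·64 = −5·115 + 9·(179 − 1·115) = 9·179 − 14·115 = 9·179 − 14·(473 − 2·179) = −14·473 + 37·179 = −14·473 + 37·(652 − 1·473) = 37·652 − 51·473. So 473·(-51) + 652·37 = 1.
Scaling by 2095 gives the particular solution (s, t) = (-106845, 77515).
The general solution is s = -106845 + 652k, t = 77515 − 473k; taking k = 164 gives the smaller pair s = 83, t = -57.
Indeed 473·83 + 652·(-57) = 39259 − 37164 = 2095.

s = 83, t = -57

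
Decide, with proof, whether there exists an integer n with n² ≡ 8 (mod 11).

Computing n² mod 11 for n = 0, 1, …, 5 (enough, by the symmetry n ↦ 11 − n) gives 0, 1, 4, 9, 5, 3.
The set of squares mod 11 is therefore {0, 1, 3, 4, 5, 9}, which does not contain 8.
Therefore n² ≡ 8 (mod 11) has no solution.

No, no such integer exists.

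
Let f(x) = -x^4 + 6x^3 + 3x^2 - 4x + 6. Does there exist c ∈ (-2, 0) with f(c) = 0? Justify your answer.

f(-2) = -38 and f(0) = 6, which have opposite signs.
Since f is a polynomial it is continuous on [-2, 0].
By the Intermediate Value Theorem f must vanish at some point of (-2, 0).

Yes, such a c exists.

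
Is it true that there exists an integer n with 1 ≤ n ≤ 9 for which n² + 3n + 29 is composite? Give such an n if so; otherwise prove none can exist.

n = 2

At n = 2: 2² + 3·2 + 29 = 39 = 3·13, which is composite.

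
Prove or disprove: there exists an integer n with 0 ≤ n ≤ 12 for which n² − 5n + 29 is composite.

n = 6

At n = 6: 6² − 5·6 + 29 = 35 = 5·7, which is composite.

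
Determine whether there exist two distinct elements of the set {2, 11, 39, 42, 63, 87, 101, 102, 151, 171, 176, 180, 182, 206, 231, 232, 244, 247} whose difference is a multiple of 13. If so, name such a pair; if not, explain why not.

Reduce each element mod 13: 2↦2, 11↦11, 39↦0, 42↦3, 63↦11, 87↦9, 101↦10, 102↦11, 151↦8, 171↦2, 176↦7, 180↦11, 182↦0, 206↦11, 231↦10, 232↦11, 244↦10, 247↦0. The residue 2 repeats (at 2 and 171), and 171 − 2 = 169 = 13·13.

2 and 171 are such a pair.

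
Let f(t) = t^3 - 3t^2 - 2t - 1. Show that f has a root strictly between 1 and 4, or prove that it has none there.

f(1) = -5 and f(4) = 7, which have opposite signs.
Since f is a polynomial it is continuous on [1, 4].
By the Intermediate Value Theorem, f takes the value 0 somewhere in the open interval.

Yes, f has a root in the interval.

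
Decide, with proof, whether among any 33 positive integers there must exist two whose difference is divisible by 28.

Yes, this is always true.

Partition the integers by their residue mod 28; there are 28 classes.
Since 33 > 28, two of the 33 integers must share a residue class by the pigeonhole principle; call them a and b.
Then a ≡ b (mod 28), i.e. 28 ∣ (a − b).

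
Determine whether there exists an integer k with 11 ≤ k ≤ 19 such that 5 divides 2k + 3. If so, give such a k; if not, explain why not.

k = 11

k = 11 works, since 2·11 + 3 = 25 = 5·5.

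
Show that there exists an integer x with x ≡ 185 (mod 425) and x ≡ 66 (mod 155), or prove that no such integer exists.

No, no such integer exists.

gcd(425, 155) = 5. If x ≡ 185 (mod 425) and x ≡ 66 (mod 155), then x ≡ 185 (mod 5) and x ≡ 66 (mod 5).
However 185 ≡ 0 and 66 ≡ 1 (mod 5), and 0 ≠ 1.
Therefore no such x exists.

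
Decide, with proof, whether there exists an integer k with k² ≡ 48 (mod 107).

k = 72 works: 72² = 5184, and 5184 − 48 = 5136 = 48·107.

k = 72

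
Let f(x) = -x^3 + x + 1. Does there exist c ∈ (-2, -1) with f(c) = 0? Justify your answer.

f(-2) = 7 and f(-1) = 1, both positive, so a sign-change argument is unavailable; we show f keeps this sign on the whole interval.
Substitute x = -1 − u, where 0 < u < 1 on the interval. Expanding, f(-1 − u) = u^3 + 3u^2 + 2u + 1.
All 4 nonzero coefficients of this polynomial in u are positive; hence for u > 0 the value is a sum of positive terms (the constant 1 among them).
So f is strictly positive on (-2, -1); no root exists in the interval.

f has no root in that interval.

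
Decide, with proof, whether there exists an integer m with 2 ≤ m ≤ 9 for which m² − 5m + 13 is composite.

m = 7

At m = 7: 7² − 5·7 + 13 = 27 = 3·9, which is composite.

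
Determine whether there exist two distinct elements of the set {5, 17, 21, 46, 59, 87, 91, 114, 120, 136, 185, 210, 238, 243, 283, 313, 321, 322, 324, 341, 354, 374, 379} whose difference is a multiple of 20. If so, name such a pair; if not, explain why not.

The pair (5, 185) works.

Both 5 and 185 leave remainder 5 on division by 20; their difference 180 = 9·20 is a multiple of 20.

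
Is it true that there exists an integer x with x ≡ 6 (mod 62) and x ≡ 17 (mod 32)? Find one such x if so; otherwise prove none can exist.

No such integer exists.

Reduce both congruences modulo 2, which divides 62 and 32: they say x ≡ 6 (mod 2) and x ≡ 17 (mod 2).
But 6 mod 2 = 0 while 17 mod 2 = 1, a contradiction.
Hence the system has no solution.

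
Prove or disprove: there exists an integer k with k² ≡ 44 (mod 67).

67 is prime, so by Euler's criterion 44 is a square mod 67 iff 44^((67−1)/2) = 44^33 ≡ 1 (mod 67).
Repeated squaring mod 67: 44^2 = 1936 ≡ 60; 44^4 ≡ 60² = 3600 ≡ 49; 44^8 ≡ 49² = 2401 ≡ 56; 44^16 ≡ 56² = 3136 ≡ 54; 44^32 ≡ 54² = 2916 ≡ 35.
Since 33 = 32 + 1, 44^33 ≡ 35 · 44; multiplying out mod 67: 35·44 = 1540 ≡ 66. Thus 44^33 ≡ 66 ≡ −1 (mod 67).
By Euler's criterion 44 is a quadratic non-residue mod 67: no k satisfies k² ≡ 44 (mod 67).

No such integer exists.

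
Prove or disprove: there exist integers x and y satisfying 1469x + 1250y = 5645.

1469 and 1250 are coprime, so 1469x + 1250y ranges over all of ℤ.
Run the Euclidean algorithm on 1469 and 1250: 1469 = 1·1250 + 219, 1250 = 5·219 + 155, 219 = 1·155 + 64, 155 = 2·64 + 27, 64 = 2·27 + 10, 27 = 2·10 + 7, 10 = 1·7 + 3, 7 = 2·3 + 1, 3 = 3·1 + 0.
Back-substituting, 1 = 7 − 2·3 = 7 − 2·(10 − 1·7) = −2·10 + 3·7 = −2·10 + 3·(27 − 2·10) = 3·27 − 8·10 = 3·27 − 8·(64 − 2·27) = −8·64 + 19·27 = −8·64 + 19·(155 − 2·64) = 19·155 − 46·64 = 19·155 − 46·(219 − 1·155) = −46·219 + 65·155 = −46·219 + 65·(1250 − 5·219) = 65·1250 − 371·219 = 65·1250 − 371·(1469 − 1·1250) = −371·1469 + 436·1250; that is, 1469·(-371) + 1250·436 = 1.
Scaling by 5645 gives the particular solution (x, y) = (-2094295, 2461220).
The general solution is x = -2094295 + 1250k, y = 2461220 − 1469k; taking k = 1676 gives the smaller pair x = 705, y = -824.
Indeed 1469·705 + 1250·(-824) = 1035645 − 1030000 = 5645.

x = 705, y = -824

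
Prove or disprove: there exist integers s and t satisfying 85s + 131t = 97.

s = 52, t = -33

85 and 131 are coprime, so 85s + 131t ranges over all of ℤ.
Run the Euclidean algorithm on 131 and 85: 131 = 1·85 + 46, 85 = 1·46 + 39, 46 = 1·39 + 7, 39 = 5·7 + 4, 7 = 1·4 + 3, 4 = 1·3 + 1, 3 = 3·1 + 0.
Unwinding: 1 = 4 − 1·3 = 4 − (7 − 1·4) = −7 + 2·4 = −7 + 2·(39 − 5·7) = 2·39 − 11·7 = 2·39 − 11·(46 − 1·39) = −11·46 + 13·39 = −11·46 + 13·(85 − 1·46) = 13·85 − 24·46 = 13·85 − 24·(131 − 1·85) = −24·131 + 37·85, i.e. 85·37 + 131·(-24) = 1.
Multiplying through by 97: s = 37·97 = 3589, t = (-24)·97 = -2328 is a solution.
The general solution is s = 3589 + 131k, t = -2328 − 85k; taking k = -27 gives the smaller pair s = 52, t = -33.
Indeed 85·52 + 131·(-33) = 4420 − 4323 = 97.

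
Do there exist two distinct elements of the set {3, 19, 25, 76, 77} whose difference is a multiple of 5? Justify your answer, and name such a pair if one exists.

There is no such pair.

Residues mod 5: 3↦3, 19↦4, 25↦0, 76↦1, 77↦2.
These 5 residues are pairwise different, hence no difference of two elements is divisible by 5.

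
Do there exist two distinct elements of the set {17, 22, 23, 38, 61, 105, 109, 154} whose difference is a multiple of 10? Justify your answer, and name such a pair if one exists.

Residues mod 10: 17↦7, 22↦2, 23↦3, 38↦8, 61↦1, 105↦5, 109↦9, 154↦4.
All 8 residues are distinct, so no two elements differ by a multiple of 10.

No such pair exists.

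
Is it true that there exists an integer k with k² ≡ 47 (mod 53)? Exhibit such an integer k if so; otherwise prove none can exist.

Take k = 43. Then 43² = 1849 = 34·53 + 47, so 43² ≡ 47 (mod 53).

k = 43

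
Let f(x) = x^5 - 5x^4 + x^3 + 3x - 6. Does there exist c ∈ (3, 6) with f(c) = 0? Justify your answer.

f(3) = -132 and f(6) = 1524, which have opposite signs.
Since f is a polynomial it is continuous on [3, 6].
By the Intermediate Value Theorem f must vanish at some point of (3, 6).

Yes, f has a root in the interval.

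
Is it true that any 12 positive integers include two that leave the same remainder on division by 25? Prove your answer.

No; for instance {122, 123, 124, 125, 126, 127, 128, 129, 130, 131, 132, 133} is a counterexample.

Try 12 consecutive integers, 122, 123, …, 133. Their remainders mod 25 are 22, 23, 24, 0, 1, 2, 3, 4, 5, 6, 7, 8 — pairwise different, as any 12 ≤ 25 consecutive integers have distinct residues.
So no two of them leave the same remainder on division by 25; the claim fails for this set.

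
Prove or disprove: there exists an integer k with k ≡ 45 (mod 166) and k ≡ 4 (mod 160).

Reduce both congruences modulo 2, which divides 166 and 160: they say k ≡ 45 (mod 2) and k ≡ 4 (mod 2).
However 45 ≡ 1 and 4 ≡ 0 (mod 2), and 1 ≠ 0.
So no integer satisfies both congruences.

No such integer exists.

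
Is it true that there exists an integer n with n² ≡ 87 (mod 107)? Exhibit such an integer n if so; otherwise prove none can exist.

n = 27 works: 27² = 729, and 729 − 87 = 642 = 6·107.

n = 27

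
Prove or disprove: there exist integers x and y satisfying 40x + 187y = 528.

Since gcd(40, 187) = 1, every integer is an integer combination of 40 and 187.
Euclidean algorithm: 187 = 4·40 + 27, 40 = 1·27 + 13, 27 = 2·13 + 1, 13 = 13·1 + 0.
Working back up the chain: 1 = 27 − 2·13 = 27 − 2·(40 − 1·27) = −2·40 + 3·27 = −2·40 + 3·(187 − 4·40) = 3·187 − 14·40. So 40·(-14) + 187·3 = 1.
Scaling by 528 gives the particular solution (x, y) = (-7392, 1584).
Adding 40·187 to x and subtracting 40·40 from y gives the tidier solution (88, -16).
Check: 40·88 + 187·(-16) = 3520 − 2992 = 528. ✓

x = 88, y = -16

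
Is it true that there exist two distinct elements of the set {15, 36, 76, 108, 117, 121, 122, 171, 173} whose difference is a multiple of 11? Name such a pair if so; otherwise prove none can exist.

No such pair exists.

Two integers differ by a multiple of 11 exactly when they have the same residue mod 11. The residues are 15↦4, 36↦3, 76↦10, 108↦9, 117↦7, 121↦0, 122↦1, 171↦6, 173↦8.
No residue repeats among the 9 elements, so no pair has difference ≡ 0 (mod 11).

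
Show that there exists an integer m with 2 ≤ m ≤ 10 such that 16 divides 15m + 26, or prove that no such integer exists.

m = 10

Scanning upward from m = 2 gives 56, 71, 86, 101, 116, 131, 146, 161, none divisible by 16. m = 10 works, since 15·10 + 26 = 176 = 11·16.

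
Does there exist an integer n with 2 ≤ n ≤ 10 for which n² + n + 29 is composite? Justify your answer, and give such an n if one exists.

n = 7

At n = 7: 7² + 7 + 29 = 85 = 5·17, which is composite.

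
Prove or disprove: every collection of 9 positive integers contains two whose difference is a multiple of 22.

Try 9 consecutive integers, 87, 88, …, 95. Their remainders mod 22 are 21, 0, 1, 2, 3, 4, 5, 6, 7 — pairwise different, as any 9 ≤ 22 consecutive integers have distinct residues.
The differences between them range over 1, …, 8, none of which is divisible by 22.

No; for instance {87, 88, 89, 90, 91, 92, 93, 94, 95} is a counterexample.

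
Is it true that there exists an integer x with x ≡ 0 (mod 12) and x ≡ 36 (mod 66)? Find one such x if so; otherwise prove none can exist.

The moduli are not coprime: gcd(12, 66) = 6. Compatibility requires 6 ∣ (36 − 0) = 36, which holds, so solutions exist.
List candidates x ≡ 0 (mod 12): 0, 12, 24, 36. Modulo 66 these are 0, 12, 24, 36; 36 gives 36 as required.
Check: 36 mod 12 = 0, 36 mod 66 = 36. ✓

x = 36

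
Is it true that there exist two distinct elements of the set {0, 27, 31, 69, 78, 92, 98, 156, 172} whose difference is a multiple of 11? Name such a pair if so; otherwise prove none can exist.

There is no such pair.

Reduce each element modulo 11: 0↦0, 27↦5, 31↦9, 69↦3, 78↦1, 92↦4, 98↦10, 156↦2, 172↦7.
These 9 residues are pairwise different, hence no difference of two elements is divisible by 11.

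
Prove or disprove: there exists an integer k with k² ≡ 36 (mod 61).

k = 55

k = 55 works: 55² = 3025, and 3025 − 36 = 2989 = 49·61.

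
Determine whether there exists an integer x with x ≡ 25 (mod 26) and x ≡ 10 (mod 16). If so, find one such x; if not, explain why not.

There is no such integer.

Reduce both congruences modulo 2, which divides 26 and 16: they say x ≡ 25 (mod 2) and x ≡ 10 (mod 2).
However 25 ≡ 1 and 10 ≡ 0 (mod 2), and 1 ≠ 0.
Therefore no such x exists.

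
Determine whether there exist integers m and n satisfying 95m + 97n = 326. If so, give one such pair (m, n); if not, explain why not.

m = 31, n = -27

Since gcd(95, 97) = 1, every integer is an integer combination of 95 and 97.
Run the Euclidean algorithm on 97 and 95: 97 = 1·95 + 2, 95 = 47·2 + 1, 2 = 2·1 + 0.
Working back up the chain: 1 = 95 − 47·2 = 95 − 47·(97 − 1·95) = −47·97 + 48·95. So 95·48 + 97·(-47) = 1.
Times 326: 95·15648 + 97·(-15322) = 326, so (15648, -15322) solves it.
Subtracting 161·97 from m and adding 161·95 to n gives the tidier solution (31, -27).
Indeed 95·31 + 97·(-27) = 2945 − 2619 = 326.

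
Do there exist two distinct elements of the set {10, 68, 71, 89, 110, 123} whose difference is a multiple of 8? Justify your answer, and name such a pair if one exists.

No, no such pair exists.

Residues mod 8: 10↦2, 68↦4, 71↦7, 89↦1, 110↦6, 123↦3.
These 6 residues are pairwise different, hence no difference of two elements is divisible by 8.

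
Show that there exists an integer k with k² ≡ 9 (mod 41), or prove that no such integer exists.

k = 3

Take k = 3. Then 3² = 9, and since 0 ≤ 9 < 41 this is already reduced: 3² ≡ 9 (mod 41).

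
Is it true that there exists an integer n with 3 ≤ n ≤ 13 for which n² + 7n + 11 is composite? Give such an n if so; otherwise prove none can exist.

n = 4

At n = 4: 4² + 7·4 + 11 = 55 = 5·11, which is composite.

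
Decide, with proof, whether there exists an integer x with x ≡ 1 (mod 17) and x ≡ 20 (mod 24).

x = 188

Since 17 and 24 share no common factor, CRT says the pair of congruences has a solution (unique mod 408).
Write x = 1 + 17t and require 1 + 17t ≡ 20 (mod 24), i.e. 17t ≡ 19 (mod 24).
Since 17·17 = 289 = 12·24 + 1, the inverse of 17 mod 24 is 17.
Therefore t ≡ 17·19 = 323 ≡ 11 (mod 24).
With t = 11: x = 1 + 17·11 = 188.
Indeed 188 ≡ 1 (mod 17) and 188 ≡ 20 (mod 24).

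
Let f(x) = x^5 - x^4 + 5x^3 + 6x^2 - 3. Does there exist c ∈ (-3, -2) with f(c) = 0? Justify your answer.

f(-3) = -408 and f(-2) = -67, both negative, so a sign-change argument is unavailable; we show f keeps this sign on the whole interval.
Shift to the endpoint -2: with x = -2 − u (0 < u < 1), one computes f(-2 − u) = -u^5 - 11u^4 - 53u^3 - 128u^2 - 148u - 67.
All 6 nonzero coefficients of this polynomial in u are negative; hence for u > 0 the value is a sum of negative terms (the constant -67 among them).
So f is strictly negative on (-3, -2); no root exists in the interval.

f has no root in that interval.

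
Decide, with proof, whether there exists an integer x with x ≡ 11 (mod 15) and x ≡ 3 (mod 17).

The moduli 15 and 17 are coprime, so by the Chinese Remainder Theorem a unique solution modulo 255 exists.
Write x = 11 + 15t and require 11 + 15t ≡ 3 (mod 17), i.e. 15t ≡ 9 (mod 17).
Since 15·8 = 120 = 7·17 + 1, the inverse of 15 mod 17 is 8.
Multiplying by 8: t ≡ 8·9 = 72 ≡ 4 (mod 17).
With t = 4: x = 11 + 15·4 = 71.
Check: 71 mod 15 = 11, 71 mod 17 = 3. ✓

x = 71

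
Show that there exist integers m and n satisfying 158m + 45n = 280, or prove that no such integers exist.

158 and 45 are coprime, so 158m + 45n ranges over all of ℤ.
Euclidean algorithm: 158 = 3·45 + 23, 45 = 1·23 + 22, 23 = 1·22 + 1, 22 = 22·1 + 0.
Back-substituting, 1 = 23 − 1·22 = 23 − (45 − 1·23) = −45 + 2·23 = −45 + 2·(158 − 3·45) = 2·158 − 7·45; that is, 158·2 + 45·(-7) = 1.
Times 280: 158·560 + 45·(-1960) = 280, so (560, -1960) solves it.
Shifting by a multiple of (45, −158) keeps it a solution: m = 560 − 12·45 = 20, n = -1960 + 12·158 = -64.
Check: 158·20 + 45·(-64) = 3160 − 2880 = 280. ✓

m = 20, n = -64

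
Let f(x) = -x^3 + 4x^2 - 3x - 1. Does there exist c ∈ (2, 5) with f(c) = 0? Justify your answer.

Yes, such a c exists.

f(2) = 1 and f(5) = -41, which have opposite signs.
Since f is a polynomial it is continuous on [2, 5].
So by the Intermediate Value Theorem there is a c strictly between 2 and 5 with f(c) = 0.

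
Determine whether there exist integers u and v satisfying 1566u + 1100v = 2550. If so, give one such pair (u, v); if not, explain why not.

Every value of 1566u + 1100v is a multiple of gcd(1566, 1100) = 2; since 2 ∣ 2550, solutions exist.
Dividing through by 2 reduces the equation to 783u + 550v = 1275.
Dividing repeatedly: 783 = 1·550 + 233, 550 = 2·233 + 84, 233 = 2·84 + 65, 84 = 1·65 + 19, 65 = 3·19 + 8, 19 = 2·8 + 3, 8 = 2·3 + 2, 3 = 1·2 + 1, 2 = 2·1 + 0.
Back-substituting, 1 = 3 − 1·2 = 3 − (8 − 2·3) = −8 + 3·3 = −8 + 3·(19 − 2·8) = 3·19 − 7·8 = 3·19 − 7·(65 − 3·19) = −7·65 + 24·19 = −7·65 + 24·(84 − 1·65) = 24·84 − 31·65 = 24·84 − 31·(233 − 2·84) = −31·233 + 86·84 = −31·233 + 86·(550 − 2·233) = 86·550 − 203·233 = 86·550 − 203·(783 − 1·550) = −203·783 + 289·550; that is, 783·(-203) + 550·289 = 1.
Times 1275: 783·(-258825) + 550·368475 = 1275, so (-258825, 368475) solves it.
Shifting by a multiple of (550, −783) keeps it a solution: u = -258825 + 471·550 = 225, v = 368475 − 471·783 = -318.
Indeed 1566·225 + 1100·(-318) = 352350 − 349800 = 2550.

u = 225, v = -318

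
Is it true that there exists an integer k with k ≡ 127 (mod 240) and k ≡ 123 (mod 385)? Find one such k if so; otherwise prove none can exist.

No, no such integer exists.

Reduce both congruences modulo 5, which divides 240 and 385: they say k ≡ 127 (mod 5) and k ≡ 123 (mod 5).
These are incompatible: 127 − 123 = 4 is not divisible by 5.
Therefore no such k exists.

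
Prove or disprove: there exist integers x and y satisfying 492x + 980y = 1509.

gcd(492, 980) = 4, so every integer of the form 492x + 980y is a multiple of 4.
But 1509 = 4·377 + 1, so 4 ∤ 1509.
So the equation is unsolvable over ℤ.

There are no such integers.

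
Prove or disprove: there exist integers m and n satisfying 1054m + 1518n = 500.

Since gcd(1054, 1518) = 2 and 500 = 2·250, Bézout's identity guarantees a solution.
Dividing through by 2 reduces the equation to 527m + 759n = 250.
Euclidean algorithm: 759 = 1·527 + 232, 527 = 2·232 + 63, 232 = 3·63 + 43, 63 = 1·43 + 20, 43 = 2·20 + 3, 20 = 6·3 + 2, 3 = 1·2 + 1, 2 = 2·1 + 0.
Unwinding: 1 = 3 − 1·2 = 3 − (20 − 6·3) = −20 + 7·3 = −20 + 7·(43 − 2·20) = 7·43 − 15·20 = 7·43 − 15·(63 − 1·43) = −15·63 + 22·43 = −15·63 + 22·(232 − 3·63) = 22·232 − 81·63 = 22·232 − 81·(527 − 2·232) = −81·527 + 184·232 = −81·527 + 184·(759 − 1·527) = 184·759 − 265·527, i.e. 527·(-265) + 759·184 = 1.
Multiplying through by 250: m = (-265)·250 = -66250, n = 184·250 = 46000 is a solution.
Shifting by a multiple of (759, −527) keeps it a solution: m = -66250 + 88·759 = 542, n = 46000 − 88·527 = -376.
Check: 1054·542 + 1518·(-376) = 571268 − 570768 = 500. ✓

m = 542, n = -376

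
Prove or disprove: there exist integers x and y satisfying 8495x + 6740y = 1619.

gcd(8495, 6740) = 5, so every integer of the form 8495x + 6740y is a multiple of 5.
But 1619 is not a multiple of 5 (it leaves remainder 4).
So the equation is unsolvable over ℤ.

No such integers exist.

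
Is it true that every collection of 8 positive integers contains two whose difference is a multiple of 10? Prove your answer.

No, the set {10, 11, 12, 13, 14, 15, 16, 17} is a counterexample.

Try 8 consecutive integers, 10, 11, …, 17. Their remainders mod 10 are 0, 1, 2, 3, 4, 5, 6, 7 — pairwise different, as any 8 ≤ 10 consecutive integers have distinct residues.
No two share a residue, so no pair has difference divisible by 10; the claim fails for this set.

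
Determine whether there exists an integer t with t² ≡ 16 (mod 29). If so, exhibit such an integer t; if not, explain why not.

t = 25 works: 25² = 625, and 625 − 16 = 609 = 21·29.

t = 25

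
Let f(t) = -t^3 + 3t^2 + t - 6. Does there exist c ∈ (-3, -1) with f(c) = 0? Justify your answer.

f(-3) = 45 and f(-1) = -3, which have opposite signs.
f is continuous everywhere (it is a polynomial), in particular on [-3, -1].
So by the Intermediate Value Theorem there is a c strictly between -3 and -1 with f(c) = 0.

Yes, such a c exists.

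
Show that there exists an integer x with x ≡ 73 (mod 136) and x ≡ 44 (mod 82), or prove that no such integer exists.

Reduce both congruences modulo 2, which divides 136 and 82: they say x ≡ 73 (mod 2) and x ≡ 44 (mod 2).
However 73 ≡ 1 and 44 ≡ 0 (mod 2), and 1 ≠ 0.
So no integer satisfies both congruences.

No such integer exists.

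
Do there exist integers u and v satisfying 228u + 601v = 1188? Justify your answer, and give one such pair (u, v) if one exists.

Since gcd(228, 601) = 1, every integer is an integer combination of 228 and 601.
Run the Euclidean algorithm on 601 and 228: 601 = 2·228 + 145, 228 = 1·145 + 83, 145 = 1·83 + 62, 83 = 1·62 + 21, 62 = 2·21 + 20, 21 = 1·20 + 1, 20 = 20·1 + 0.
Working back up the chain: 1 = 21 − 1·20 = 21 − (62 − 2·21) = −62 + 3·21 = −62 + 3·(83 − 1·62) = 3·83 − 4·62 = 3·83 − 4·(145 − 1·83) = −4·145 + 7·83 = −4·145 + 7·(228 − 1·145) = 7·228 − 11·145 = 7·228 − 11·(601 − 2·228) = −11·601 + 29·228. So 228·29 + 601·(-11) = 1.
Multiplying through by 1188: u = 29·1188 = 34452, v = (-11)·1188 = -13068 is a solution.
Shifting by a multiple of (601, −228) keeps it a solution: u = 34452 − 57·601 = 195, v = -13068 + 57·228 = -72.
Indeed 228·195 + 601·(-72) = 44460 − 43272 = 1188.

u = 195, v = -72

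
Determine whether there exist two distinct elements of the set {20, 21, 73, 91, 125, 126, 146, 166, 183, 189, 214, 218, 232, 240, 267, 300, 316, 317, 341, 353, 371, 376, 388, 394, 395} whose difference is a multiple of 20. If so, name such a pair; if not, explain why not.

Yes: 20 and 240.

20 mod 20 = 0 and 240 mod 20 = 0, so 240 − 20 = 220 = 11·20.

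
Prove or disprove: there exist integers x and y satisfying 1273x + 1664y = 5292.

x = 12, y = -6

1273 and 1664 are coprime, so 1273x + 1664y ranges over all of ℤ.
Dividing repeatedly: 1664 = 1·1273 + 391, 1273 = 3·391 + 100, 391 = 3·100 + 91, 100 = 1·91 + 9, 91 = 10·9 + 1, 9 = 9·1 + 0.
Back-substituting, 1 = 91 − 10·9 = 91 − 10·(100 − 1·91) = −10·100 + 11·91 = −10·100 + 11·(391 − 3·100) = 11·391 − 43·100 = 11·391 − 43·(1273 − 3·391) = −43·1273 + 140·391 = −43·1273 + 140·(1664 − 1·1273) = 140·1664 − 183·1273; that is, 1273·(-183) + 1664·140 = 1.
Times 5292: 1273·(-968436) + 1664·740880 = 5292, so (-968436, 740880) solves it.
Shifting by a multiple of (1664, −1273) keeps it a solution: x = -968436 + 582·1664 = 12, y = 740880 − 582·1273 = -6.
Check: 1273·12 + 1664·(-6) = 15276 − 9984 = 5292. ✓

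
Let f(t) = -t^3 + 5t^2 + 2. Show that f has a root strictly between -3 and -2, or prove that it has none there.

f has no root in that interval.

The endpoint values f(-3) = 74 and f(-2) = 30 are both positive. Claim: f(t) > 0 for every t in (-3, -2).
Substitute t = -2 − u, where 0 < u < 1 on the interval. Expanding, f(-2 − u) = u^3 + 11u^2 + 32u + 30.
The nonzero coefficients here are all positive, so for u > 0 every term is positive (or zero), and the constant term 30 is strictly positive.
Therefore f(t) > 0 throughout (-3, -2), and f has no zero there.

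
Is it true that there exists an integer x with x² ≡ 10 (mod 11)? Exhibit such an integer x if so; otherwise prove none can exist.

Since (11 − x)² ≡ x² (mod 11), it suffices to square x = 0, 1, …, 5: the residues are 0, 1, 4, 9, 5, 3.
So the quadratic residues mod 11 are {0, 1, 3, 4, 5, 9}, and 10 is not among them.
Hence no integer x has x² ≡ 10 (mod 11).

There is no such integer.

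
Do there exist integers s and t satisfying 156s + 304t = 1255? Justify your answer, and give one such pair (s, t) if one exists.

Any value of 156s + 304t is a multiple of gcd(156, 304) = 4.
But 1255 = 4·313 + 3, so 4 ∤ 1255.
So the equation is unsolvable over ℤ.

No such integers exist.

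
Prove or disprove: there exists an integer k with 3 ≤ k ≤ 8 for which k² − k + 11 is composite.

The values for k = 3, 4, …, 8 are 17, 23, 31, 41, 53, 67, and each of these is prime.
So no value in the range makes the expression composite.

There is no such integer k in that range.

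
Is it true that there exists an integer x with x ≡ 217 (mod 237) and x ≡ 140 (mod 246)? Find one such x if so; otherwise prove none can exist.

No such integer exists.

Reduce both congruences modulo 3, which divides 237 and 246: they say x ≡ 217 (mod 3) and x ≡ 140 (mod 3).
However 217 ≡ 1 and 140 ≡ 2 (mod 3), and 1 ≠ 2.
Hence the system has no solution.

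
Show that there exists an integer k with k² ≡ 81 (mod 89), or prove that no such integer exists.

Take k = 80. Then 80² = 6400 = 71·89 + 81, so 80² ≡ 81 (mod 89).

k = 80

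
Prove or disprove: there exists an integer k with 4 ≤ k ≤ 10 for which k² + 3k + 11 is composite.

k = 6

At k = 6: 6² + 3·6 + 11 = 65 = 5·13, which is composite.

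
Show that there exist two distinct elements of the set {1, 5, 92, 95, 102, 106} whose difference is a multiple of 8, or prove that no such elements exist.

No such pair exists.

Two integers differ by a multiple of 8 exactly when they have the same residue mod 8. The residues are 1↦1, 5↦5, 92↦4, 95↦7, 102↦6, 106↦2.
These 6 residues are pairwise different, hence no difference of two elements is divisible by 8.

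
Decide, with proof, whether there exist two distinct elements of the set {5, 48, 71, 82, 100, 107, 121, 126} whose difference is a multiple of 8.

Reduce each element modulo 8: 5↦5, 48↦0, 71↦7, 82↦2, 100↦4, 107↦3, 121↦1, 126↦6.
No residue repeats among the 8 elements, so no pair has difference ≡ 0 (mod 8).

There is no such pair.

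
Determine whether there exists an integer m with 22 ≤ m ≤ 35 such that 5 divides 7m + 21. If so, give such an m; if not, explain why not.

m = 22 works, since 7·22 + 21 = 175 = 35·5.

m = 22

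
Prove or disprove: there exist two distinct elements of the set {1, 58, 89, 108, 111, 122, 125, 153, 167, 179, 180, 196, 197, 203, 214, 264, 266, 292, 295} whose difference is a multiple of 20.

Residues mod 20: 1↦1, 58↦18, 89↦9, 108↦8, 111↦11, 122↦2, 125↦5, 153↦13, 167↦7, 179↦19, 180↦0, 196↦16, 197↦17, 203↦3, 214↦14, 264↦4, 266↦6, 292↦12, 295↦15.
These 19 residues are pairwise different, hence no difference of two elements is divisible by 20.

There is no such pair.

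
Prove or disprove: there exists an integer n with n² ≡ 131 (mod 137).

No, no such integer exists.

137 is prime, so by Euler's criterion 131 is a square mod 137 iff 131^((137−1)/2) = 131^68 ≡ 1 (mod 137).
Squaring successively (mod 137): 131^2 = 17161 ≡ 36; 131^4 ≡ 36² = 1296 ≡ 63; 131^8 ≡ 63² = 3969 ≡ 133; 131^16 ≡ 133² = 17689 ≡ 16; 131^32 ≡ 16² = 256 ≡ 119; 131^64 ≡ 119² = 14161 ≡ 50.
Since 68 = 64 + 4, 131^68 ≡ 50 · 63; multiplying out mod 137: 50·63 = 3150 ≡ 136. Thus 131^68 ≡ 136 ≡ −1 (mod 137).
The value −1 means 131 is a non-residue modulo 137, so n² ≡ 131 (mod 137) is impossible.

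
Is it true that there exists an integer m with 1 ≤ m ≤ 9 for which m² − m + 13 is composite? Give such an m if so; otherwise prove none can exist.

m = 7

At m = 7: 7² − 7 + 13 = 55 = 5·11, which is composite.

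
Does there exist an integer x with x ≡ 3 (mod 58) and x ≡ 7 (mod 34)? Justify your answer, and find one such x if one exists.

gcd(58, 34) = 2. A simultaneous solution exists iff 3 ≡ 7 (mod 2); here 3 mod 2 = 1 = 7 mod 2, so it does.
Step through x = 3, 3 + 58, 3 + 2·58, …: the values 3, 61, 119, 177 reduce mod 34 to 3, 27, 17, 7. The value 177 hits 7.
Indeed 177 ≡ 3 (mod 58) and 177 ≡ 7 (mod 34).

x = 177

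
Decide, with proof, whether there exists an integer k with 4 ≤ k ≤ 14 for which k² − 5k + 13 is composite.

k = 13

At k = 13: 13² − 5·13 + 13 = 117 = 3·39, which is composite.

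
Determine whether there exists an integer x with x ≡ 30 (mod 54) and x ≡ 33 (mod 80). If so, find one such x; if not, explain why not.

Both moduli are multiples of 2 = gcd(54, 80), so any solution would satisfy x ≡ 30 and x ≡ 33 modulo 2 simultaneously.
But 30 mod 2 = 0 while 33 mod 2 = 1, a contradiction.
Therefore no such x exists.

No such integer exists.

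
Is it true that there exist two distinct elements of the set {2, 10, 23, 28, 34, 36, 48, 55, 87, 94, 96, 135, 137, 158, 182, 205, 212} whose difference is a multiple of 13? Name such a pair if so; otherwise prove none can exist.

Yes: 2 and 28.

Both 2 and 28 leave remainder 2 on division by 13; their difference 26 = 2·13 is a multiple of 13.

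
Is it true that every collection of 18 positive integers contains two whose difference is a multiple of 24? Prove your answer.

No; for instance {42, 43, 44, 45, 46, 47, 48, 49, 50, 51, 52, 53, 54, 55, 56, 57, 58, 59} is a counterexample.

Try 18 consecutive integers, 42, 43, …, 59. Their remainders mod 24 are 18, 19, 20, 21, 22, 23, 0, 1, 2, 3, 4, 5, 6, 7, 8, 9, 10, 11 — pairwise different, as any 18 ≤ 24 consecutive integers have distinct residues.
No two share a residue, so no pair has difference divisible by 24; the claim fails for this set.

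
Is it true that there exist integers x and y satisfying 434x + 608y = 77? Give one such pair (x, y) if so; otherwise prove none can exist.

No such integers exist.

Any value of 434x + 608y is a multiple of gcd(434, 608) = 2.
But 77 is not a multiple of 2 (it leaves remainder 1).
Hence no integers x, y satisfy the equation.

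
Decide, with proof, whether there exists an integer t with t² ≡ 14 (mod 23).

23 is prime, so by Euler's criterion 14 is a square mod 23 iff 14^((23−1)/2) = 14^11 ≡ 1 (mod 23).
Repeated squaring mod 23: 14^2 = 196 ≡ 12; 14^4 ≡ 12² = 144 ≡ 6; 14^8 ≡ 6² = 36 ≡ 13.
Since 11 = 8 + 2 + 1, 14^11 ≡ 13 · 12 · 14; multiplying out mod 23: 13·12 = 156 ≡ 18, then 18·14 = 252 ≡ 22. Thus 14^11 ≡ 22 ≡ −1 (mod 23).
The value −1 means 14 is a non-residue modulo 23, so t² ≡ 14 (mod 23) is impossible.

No such integer exists.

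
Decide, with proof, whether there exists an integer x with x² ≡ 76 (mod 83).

No such integer exists.

Apply Euler's criterion with the prime 83: 76 is a quadratic residue iff 76^41 ≡ 1 (mod 83), and a non-residue iff it is ≡ −1.
Repeated squaring mod 83: 76^2 = 5776 ≡ 49; 76^4 ≡ 49² = 2401 ≡ 77; 76^8 ≡ 77² = 5929 ≡ 36; 76^16 ≡ 36² = 1296 ≡ 51; 76^32 ≡ 51² = 2601 ≡ 28.
Since 41 = 32 + 8 + 1, 76^41 ≡ 28 · 36 · 76; multiplying out mod 83: 28·36 = 1008 ≡ 12, then 12·76 = 912 ≡ 82. Thus 76^41 ≡ 82 ≡ −1 (mod 83).
By Euler's criterion 76 is a quadratic non-residue mod 83: no x satisfies x² ≡ 76 (mod 83).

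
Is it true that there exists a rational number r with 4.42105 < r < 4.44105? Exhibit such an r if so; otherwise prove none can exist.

r = 31/7

Look for a denominator N such that an integer falls strictly between N·4.42105 and N·4.44105. N = 7 works: 7·4.42105 = 30.94735 < 31 < 31.08735 = 7·4.44105.
Dividing back, 4.42105 < 31/7 < 4.44105, and 31/7 is rational.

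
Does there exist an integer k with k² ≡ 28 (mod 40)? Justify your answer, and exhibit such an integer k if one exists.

Since 5 ∣ 40, a solution of k² ≡ 28 (mod 40) would also satisfy k² ≡ 28 ≡ 3 (mod 5).
Squares mod 5 repeat after k = 2 (as (−k)² = k²); for k = 0..2 they are 0, 1, 4.
The set of squares mod 5 is therefore {0, 1, 4}, which does not contain 3.
Hence no integer k has k² ≡ 28 (mod 40).

No such integer exists.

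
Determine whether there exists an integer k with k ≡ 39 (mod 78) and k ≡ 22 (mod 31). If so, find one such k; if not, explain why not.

Since 78 and 31 share no common factor, CRT says the pair of congruences has a solution (unique mod 2418).
Any solution of the first congruence is k = 39 + 78t; substituting into the second, 78t ≡ 22 − 39 ≡ 14 (mod 31).
78 ≡ 16 (mod 31), so this reads 16t ≡ 14 (mod 31). Invert 16 mod 31 by the Euclidean algorithm: 31 = 1·16 + 15, 16 = 1·15 + 1, 15 = 15·1 + 0; back-substituting, 1 = 16 − 1·15 = 16 − (31 − 1·16) = −31 + 2·16. Hence 16·2 ≡ 1, so 16⁻¹ ≡ 2 (mod 31).
Therefore t ≡ 2·14 = 28 (mod 31).
Taking t = 28 gives k = 39 + 78·28 = 2223.
Indeed 2223 ≡ 39 (mod 78) and 2223 ≡ 22 (mod 31).

k = 2223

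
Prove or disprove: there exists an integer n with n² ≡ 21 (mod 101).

n = 18

n = 18 works: 18² = 324, and 324 − 21 = 303 = 3·101.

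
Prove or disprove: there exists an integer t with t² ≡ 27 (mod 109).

Take t = 71. Then 71² = 5041 = 46·109 + 27, so 71² ≡ 27 (mod 109).

t = 71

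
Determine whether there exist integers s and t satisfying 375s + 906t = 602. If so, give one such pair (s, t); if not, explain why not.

No, no such integers exist.

Both 375 and 906 are divisible by gcd(375, 906) = 3, hence so is any combination 375s + 906t.
But 602 is not a multiple of 3 (it leaves remainder 2).
Therefore 375s + 906t = 602 has no solution in integers.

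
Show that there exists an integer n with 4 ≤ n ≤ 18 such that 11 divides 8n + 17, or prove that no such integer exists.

For n = 4, 5, …, 12 the values 49, 57, 65, 73, 81, 89, 97, 105, 113 are not multiples of 11. Try n = 13: 8·13 + 17 = 121 = 11·11, which is divisible by 11.

n = 13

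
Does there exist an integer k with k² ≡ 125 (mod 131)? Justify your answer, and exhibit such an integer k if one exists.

k = 115

Take k = 115. Then 115² = 13225 = 100·131 + 125, so 115² ≡ 125 (mod 131).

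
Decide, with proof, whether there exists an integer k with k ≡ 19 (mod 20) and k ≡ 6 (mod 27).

k = 519

Since 20 and 27 share no common factor, CRT says the pair of congruences has a solution (unique mod 540).
Write k = 19 + 20t and require 19 + 20t ≡ 6 (mod 27), i.e. 20t ≡ 14 (mod 27).
Note 20·23 = 460 ≡ 1 (mod 27) (as 460 − 1 = 17·27), so 20⁻¹ ≡ 23.
Therefore t ≡ 23·14 = 322 ≡ 25 (mod 27).
Taking t = 25 gives k = 19 + 20·25 = 519.
Indeed 519 ≡ 19 (mod 20) and 519 ≡ 6 (mod 27).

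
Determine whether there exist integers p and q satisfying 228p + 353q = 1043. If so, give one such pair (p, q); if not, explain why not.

Since gcd(228, 353) = 1, every integer is an integer combination of 228 and 353.
Run the Euclidean algorithm on 353 and 228: 353 = 1·228 + 125, 228 = 1·125 + 103, 125 = 1·103 + 22, 103 = 4·22 + 15, 22 = 1·15 + 7, 15 = 2·7 + 1, 7 = 7·1 + 0.
Back-substituting, 1 = 15 − 2·7 = 15 − 2·(22 − 1·15) = −2·22 + 3·15 = −2·22 + 3·(103 − 4·22) = 3·103 − 14·22 = 3·103 − 14·(125 − 1·103) = −14·125 + 17·103 = −14·125 + 17·(228 − 1·125) = 17·228 − 31·125 = 17·228 − 31·(353 − 1·228) = −31·353 + 48·228; that is, 228·48 + 353·(-31) = 1.
Times 1043: 228·50064 + 353·(-32333) = 1043, so (50064, -32333) solves it.
Subtracting 141·353 from p and adding 141·228 to q gives the tidier solution (291, -185).
Indeed 228·291 + 353·(-185) = 66348 − 65305 = 1043.

p = 291, q = -185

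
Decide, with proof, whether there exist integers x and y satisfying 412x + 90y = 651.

There are no such integers.

Any value of 412x + 90y is a multiple of gcd(412, 90) = 2.
But 651 is not a multiple of 2 (it leaves remainder 1).
So the equation is unsolvable over ℤ.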